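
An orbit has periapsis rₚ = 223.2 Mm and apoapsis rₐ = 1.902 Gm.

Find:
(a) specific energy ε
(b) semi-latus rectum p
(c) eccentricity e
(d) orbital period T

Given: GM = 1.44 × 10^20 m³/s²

Convert to SI: rₚ = 223.2 Mm = 2.232e+08 m; rₐ = 1.902 Gm = 1.902e+09 m.
(a) With a = (rₚ + rₐ)/2 = 1.0626e+09 m, ε = −GM/(2a) = −1.44e+20/(2 · 1.0626e+09) J/kg ≈ -6.776e+10 J/kg
(b) From a = (rₚ + rₐ)/2 = 1.0626e+09 m and e = (rₐ − rₚ)/(rₐ + rₚ) = 0.789949, p = a(1 − e²) = 1.0626e+09 · (1 − (0.789949)²) ≈ 3.995e+08 m
(c) e = (rₐ − rₚ)/(rₐ + rₚ) = (1.902e+09 − 2.232e+08)/(1.902e+09 + 2.232e+08) ≈ 0.7899
(d) With a = (rₚ + rₐ)/2 = 1.0626e+09 m, T = 2π √(a³/GM) = 2π √((1.0626e+09)³/1.44e+20) s ≈ 1.814e+04 s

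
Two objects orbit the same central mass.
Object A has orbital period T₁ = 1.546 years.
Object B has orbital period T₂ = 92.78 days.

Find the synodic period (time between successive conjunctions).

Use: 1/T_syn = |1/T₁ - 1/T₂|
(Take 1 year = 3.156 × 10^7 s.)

Convert to SI: T₁ = 1.546 years = 4.87918e+07 s; T₂ = 92.78 days = 8.01619e+06 s.
T_syn = |T₁ · T₂ / (T₁ − T₂)|.
T_syn = |4.87918e+07 · 8.01619e+06 / (4.87918e+07 − 8.01619e+06)| s ≈ 9.592e+06 s = 111 days.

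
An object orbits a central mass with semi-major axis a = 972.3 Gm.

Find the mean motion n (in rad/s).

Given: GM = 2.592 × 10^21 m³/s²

Convert to SI: a = 972.3 Gm = 9.723e+11 m.
n = √(GM / a³).
n = √(2.592e+21 / (9.723e+11)³) rad/s ≈ 5.31e-08 rad/s.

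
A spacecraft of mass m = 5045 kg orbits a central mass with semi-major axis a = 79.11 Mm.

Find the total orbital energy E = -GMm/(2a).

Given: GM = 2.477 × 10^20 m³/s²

Convert to SI: a = 79.11 Mm = 7.911e+07 m.
E = −GMm / (2a).
E = −2.477e+20 · 5045 / (2 · 7.911e+07) J ≈ -7.898e+15 J = -7.898 PJ.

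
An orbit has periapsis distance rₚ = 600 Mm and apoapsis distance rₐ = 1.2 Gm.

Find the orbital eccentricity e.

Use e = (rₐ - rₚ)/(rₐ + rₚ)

Convert to SI: rₚ = 600 Mm = 6e+08 m; rₐ = 1.2 Gm = 1.2e+09 m.
e = (rₐ − rₚ) / (rₐ + rₚ).
e = (1.2e+09 − 6e+08) / (1.2e+09 + 6e+08) = 6e+08 / 1.8e+09 ≈ 0.3333.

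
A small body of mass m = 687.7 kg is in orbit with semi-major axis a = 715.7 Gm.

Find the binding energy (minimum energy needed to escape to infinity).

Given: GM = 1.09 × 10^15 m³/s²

Convert to SI: a = 715.7 Gm = 7.157e+11 m.
Total orbital energy is E = −GMm/(2a); binding energy is E_bind = −E = GMm/(2a).
E_bind = 1.09e+15 · 687.7 / (2 · 7.157e+11) J ≈ 5.237e+05 J = 523.7 kJ.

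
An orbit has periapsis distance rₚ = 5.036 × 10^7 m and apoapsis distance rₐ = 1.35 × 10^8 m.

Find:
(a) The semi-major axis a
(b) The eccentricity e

(a) a = (rₚ + rₐ) / 2 = (5.036e+07 + 1.35e+08) / 2 ≈ 9.268e+07 m = 9.268 × 10^7 m.
(b) e = (rₐ − rₚ) / (rₐ + rₚ) = (1.35e+08 − 5.036e+07) / (1.35e+08 + 5.036e+07) ≈ 0.4566.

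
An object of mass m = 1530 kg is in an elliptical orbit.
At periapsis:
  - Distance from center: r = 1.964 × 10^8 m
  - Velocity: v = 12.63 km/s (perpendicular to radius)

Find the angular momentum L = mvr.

Convert to SI: v = 12.63 km/s = 12630 m/s.
Since v is perpendicular to r, L = m · v · r.
L = 1530 · 12630 · 1.964e+08 kg·m²/s ≈ 3.795e+15 kg·m²/s.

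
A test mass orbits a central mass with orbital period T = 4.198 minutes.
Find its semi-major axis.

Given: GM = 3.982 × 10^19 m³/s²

Convert to SI: T = 4.198 minutes = 251.88 s.
Invert Kepler's third law: a = (GM · T² / (4π²))^(1/3).
Substituting T = 251.88 s and GM = 3.982e+19 m³/s²:
a = (3.982e+19 · (251.88)² / (4π²))^(1/3) m
a ≈ 4e+07 m = 40 Mm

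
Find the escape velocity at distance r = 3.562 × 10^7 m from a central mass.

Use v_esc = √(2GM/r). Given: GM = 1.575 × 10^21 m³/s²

Escape velocity comes from setting total energy to zero: ½v² − GM/r = 0 ⇒ v_esc = √(2GM / r).
v_esc = √(2 · 1.575e+21 / 3.562e+07) m/s ≈ 9.404e+06 m/s = 9404 km/s.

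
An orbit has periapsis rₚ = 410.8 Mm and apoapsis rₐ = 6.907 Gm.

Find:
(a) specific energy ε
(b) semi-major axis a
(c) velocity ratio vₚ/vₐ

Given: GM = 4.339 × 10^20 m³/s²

Convert to SI: rₚ = 410.8 Mm = 4.108e+08 m; rₐ = 6.907 Gm = 6.907e+09 m.
(a) With a = (rₚ + rₐ)/2 = 3.6589e+09 m, ε = −GM/(2a) = −4.339e+20/(2 · 3.6589e+09) J/kg ≈ -5.929e+10 J/kg
(b) a = (rₚ + rₐ)/2 = (4.108e+08 + 6.907e+09)/2 ≈ 3.659e+09 m
(c) Conservation of angular momentum (rₚvₚ = rₐvₐ) gives vₚ/vₐ = rₐ/rₚ = 6.907e+09/4.108e+08 ≈ 16.81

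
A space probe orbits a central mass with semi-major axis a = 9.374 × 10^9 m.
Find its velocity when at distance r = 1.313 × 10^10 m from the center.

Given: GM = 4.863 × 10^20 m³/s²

Vis-viva: v = √(GM · (2/r − 1/a)).
2/r − 1/a = 2/1.313e+10 − 1/9.374e+09 = 4.56449e-11 m⁻¹.
v = √(4.863e+20 · 4.56449e-11) m/s ≈ 1.49e+05 m/s = 149 km/s.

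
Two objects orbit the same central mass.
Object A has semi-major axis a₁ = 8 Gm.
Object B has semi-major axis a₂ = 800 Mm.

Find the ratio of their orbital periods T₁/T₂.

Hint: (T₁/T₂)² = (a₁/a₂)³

Convert to SI: a₁ = 8 Gm = 8e+09 m; a₂ = 800 Mm = 8e+08 m.
From Kepler's third law, (T₁/T₂)² = (a₁/a₂)³, so T₁/T₂ = (a₁/a₂)^(3/2).
a₁/a₂ = 8e+09 / 8e+08 = 10.
T₁/T₂ = (10)^(3/2) ≈ 31.62.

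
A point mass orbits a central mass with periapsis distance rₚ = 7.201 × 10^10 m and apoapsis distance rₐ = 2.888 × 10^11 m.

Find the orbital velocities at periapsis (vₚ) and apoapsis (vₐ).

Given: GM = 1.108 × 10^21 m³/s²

Use the vis-viva equation v² = GM(2/r − 1/a) with a = (rₚ + rₐ)/2 = (7.201e+10 + 2.888e+11)/2 = 1.80405e+11 m.
vₚ = √(GM · (2/rₚ − 1/a)) = √(1.108e+21 · (2/7.201e+10 − 1/1.80405e+11)) m/s ≈ 1.569e+05 m/s = 156.9 km/s.
vₐ = √(GM · (2/rₐ − 1/a)) = √(1.108e+21 · (2/2.888e+11 − 1/1.80405e+11)) m/s ≈ 3.913e+04 m/s = 39.13 km/s.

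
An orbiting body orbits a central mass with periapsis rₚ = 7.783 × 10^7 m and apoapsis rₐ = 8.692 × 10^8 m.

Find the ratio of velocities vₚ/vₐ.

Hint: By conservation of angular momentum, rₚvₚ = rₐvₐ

Conservation of angular momentum gives rₚvₚ = rₐvₐ, so vₚ/vₐ = rₐ/rₚ.
vₚ/vₐ = 8.692e+08 / 7.783e+07 ≈ 11.17.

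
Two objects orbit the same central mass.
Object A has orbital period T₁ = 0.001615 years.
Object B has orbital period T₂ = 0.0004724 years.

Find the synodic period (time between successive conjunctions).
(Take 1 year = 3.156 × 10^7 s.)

Convert to SI: T₁ = 0.001615 years = 50969.4 s; T₂ = 0.0004724 years = 14908.9 s.
T_syn = |T₁ · T₂ / (T₁ − T₂)|.
T_syn = |50969.4 · 14908.9 / (50969.4 − 14908.9)| s ≈ 2.107e+04 s = 0.0006677 years.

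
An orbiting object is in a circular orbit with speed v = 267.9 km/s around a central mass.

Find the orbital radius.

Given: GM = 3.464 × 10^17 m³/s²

Convert to SI: v = 267.9 km/s = 267900 m/s.
For a circular orbit, v² = GM / r, so r = GM / v².
r = 3.464e+17 / (267900)² m ≈ 4.827e+06 m = 4.827 × 10^6 m.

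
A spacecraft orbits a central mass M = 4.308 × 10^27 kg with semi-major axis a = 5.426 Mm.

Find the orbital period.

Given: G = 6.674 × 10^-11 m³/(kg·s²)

Convert to SI: a = 5.426 Mm = 5.426e+06 m.
GM = G · M = 6.674e-11 · 4.308e+27 = 2.87516e+17 m³/s².
Kepler's third law: T = 2π √(a³ / GM).
Substituting a = 5.426e+06 m and GM = 2.87516e+17 m³/s²:
T = 2π √((5.426e+06)³ / 2.87516e+17) s
T ≈ 148.1 s = 2.468 minutes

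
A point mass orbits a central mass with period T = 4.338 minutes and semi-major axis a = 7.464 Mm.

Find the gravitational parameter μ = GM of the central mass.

Convert to SI: T = 4.338 minutes = 260.28 s; a = 7.464 Mm = 7.464e+06 m.
GM = 4π² · a³ / T².
GM = 4π² · (7.464e+06)³ / (260.28)² m³/s² ≈ 2.423e+17 m³/s² = 2.423 × 10^17 m³/s².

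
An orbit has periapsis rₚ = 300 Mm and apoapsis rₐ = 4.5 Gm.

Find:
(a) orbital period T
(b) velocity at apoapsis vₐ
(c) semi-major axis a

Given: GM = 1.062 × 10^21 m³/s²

Convert to SI: rₚ = 300 Mm = 3e+08 m; rₐ = 4.5 Gm = 4.5e+09 m.
(a) With a = (rₚ + rₐ)/2 = 2.4e+09 m, T = 2π √(a³/GM) = 2π √((2.4e+09)³/1.062e+21) s ≈ 2.267e+04 s
(b) With a = (rₚ + rₐ)/2 = 2.4e+09 m, vₐ = √(GM (2/rₐ − 1/a)) = √(1.062e+21 · (2/4.5e+09 − 1/2.4e+09)) m/s ≈ 1.718e+05 m/s
(c) a = (rₚ + rₐ)/2 = (3e+08 + 4.5e+09)/2 ≈ 2.4e+09 m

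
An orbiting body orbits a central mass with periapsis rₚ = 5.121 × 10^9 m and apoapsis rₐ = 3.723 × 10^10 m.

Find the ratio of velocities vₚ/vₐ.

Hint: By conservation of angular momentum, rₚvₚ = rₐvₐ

Conservation of angular momentum gives rₚvₚ = rₐvₐ, so vₚ/vₐ = rₐ/rₚ.
vₚ/vₐ = 3.723e+10 / 5.121e+09 ≈ 7.27.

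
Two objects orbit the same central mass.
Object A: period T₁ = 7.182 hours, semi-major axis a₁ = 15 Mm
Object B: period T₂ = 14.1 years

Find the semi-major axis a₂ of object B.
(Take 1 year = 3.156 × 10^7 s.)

Convert to SI: T₁ = 7.182 hours = 25855.2 s; a₁ = 15 Mm = 1.5e+07 m; T₂ = 14.1 years = 4.44996e+08 s.
Kepler's third law: (T₁/T₂)² = (a₁/a₂)³ ⇒ a₂ = a₁ · (T₂/T₁)^(2/3).
T₂/T₁ = 4.44996e+08 / 25855.2 = 17211.1.
a₂ = 1.5e+07 · (17211.1)^(2/3) m ≈ 9.999e+09 m = 9.999 Gm.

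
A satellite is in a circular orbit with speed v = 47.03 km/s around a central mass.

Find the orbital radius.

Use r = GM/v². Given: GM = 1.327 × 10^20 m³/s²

Convert to SI: v = 47.03 km/s = 47030 m/s.
For a circular orbit, v² = GM / r, so r = GM / v².
r = 1.327e+20 / (47030)² m ≈ 6e+10 m = 60 Gm.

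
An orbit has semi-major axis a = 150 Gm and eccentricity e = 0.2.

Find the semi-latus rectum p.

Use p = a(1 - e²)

Convert to SI: a = 150 Gm = 1.5e+11 m.
p = a (1 − e²).
p = 1.5e+11 · (1 − (0.2)²) = 1.5e+11 · 0.96 ≈ 1.44e+11 m = 144 Gm.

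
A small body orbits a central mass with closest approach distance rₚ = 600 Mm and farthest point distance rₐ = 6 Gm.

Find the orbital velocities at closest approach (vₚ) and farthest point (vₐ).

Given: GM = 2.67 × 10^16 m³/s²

Convert to SI: rₚ = 600 Mm = 6e+08 m; rₐ = 6 Gm = 6e+09 m.
Use the vis-viva equation v² = GM(2/r − 1/a) with a = (rₚ + rₐ)/2 = (6e+08 + 6e+09)/2 = 3.3e+09 m.
vₚ = √(GM · (2/rₚ − 1/a)) = √(2.67e+16 · (2/6e+08 − 1/3.3e+09)) m/s ≈ 8995 m/s = 8.995 km/s.
vₐ = √(GM · (2/rₐ − 1/a)) = √(2.67e+16 · (2/6e+09 − 1/3.3e+09)) m/s ≈ 899.5 m/s = 899.5 m/s.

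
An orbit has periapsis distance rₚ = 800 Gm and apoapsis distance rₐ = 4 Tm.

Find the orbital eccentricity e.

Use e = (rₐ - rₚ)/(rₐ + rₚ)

Convert to SI: rₚ = 800 Gm = 8e+11 m; rₐ = 4 Tm = 4e+12 m.
e = (rₐ − rₚ) / (rₐ + rₚ).
e = (4e+12 − 8e+11) / (4e+12 + 8e+11) = 3.2e+12 / 4.8e+12 ≈ 0.6667.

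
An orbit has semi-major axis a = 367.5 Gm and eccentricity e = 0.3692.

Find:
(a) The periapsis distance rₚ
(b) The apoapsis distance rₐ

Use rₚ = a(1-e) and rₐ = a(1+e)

Convert to SI: a = 367.5 Gm = 3.675e+11 m.
(a) rₚ = a(1 − e) = 3.675e+11 · (1 − 0.3692) = 3.675e+11 · 0.6308 ≈ 2.318e+11 m = 231.8 Gm.
(b) rₐ = a(1 + e) = 3.675e+11 · (1 + 0.3692) = 3.675e+11 · 1.3692 ≈ 5.032e+11 m = 503.2 Gm.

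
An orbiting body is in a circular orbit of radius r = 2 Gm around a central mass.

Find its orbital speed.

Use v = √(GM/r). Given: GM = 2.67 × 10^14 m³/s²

Convert to SI: r = 2 Gm = 2e+09 m.
For a circular orbit, gravity supplies the centripetal force, so v = √(GM / r).
v = √(2.67e+14 / 2e+09) m/s ≈ 365.4 m/s = 365.4 m/s.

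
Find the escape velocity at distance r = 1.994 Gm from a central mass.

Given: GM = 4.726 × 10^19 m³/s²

Convert to SI: r = 1.994 Gm = 1.994e+09 m.
Escape velocity comes from setting total energy to zero: ½v² − GM/r = 0 ⇒ v_esc = √(2GM / r).
v_esc = √(2 · 4.726e+19 / 1.994e+09) m/s ≈ 2.177e+05 m/s = 217.7 km/s.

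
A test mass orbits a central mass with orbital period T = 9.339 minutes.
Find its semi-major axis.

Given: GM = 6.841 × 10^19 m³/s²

Convert to SI: T = 9.339 minutes = 560.34 s.
Invert Kepler's third law: a = (GM · T² / (4π²))^(1/3).
Substituting T = 560.34 s and GM = 6.841e+19 m³/s²:
a = (6.841e+19 · (560.34)² / (4π²))^(1/3) m
a ≈ 8.164e+07 m = 81.64 Mm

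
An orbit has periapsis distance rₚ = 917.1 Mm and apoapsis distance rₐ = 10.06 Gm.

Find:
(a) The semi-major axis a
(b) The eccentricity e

Convert to SI: rₚ = 917.1 Mm = 9.171e+08 m; rₐ = 10.06 Gm = 1.006e+10 m.
(a) a = (rₚ + rₐ) / 2 = (9.171e+08 + 1.006e+10) / 2 ≈ 5.489e+09 m = 5.489 Gm.
(b) e = (rₐ − rₚ) / (rₐ + rₚ) = (1.006e+10 − 9.171e+08) / (1.006e+10 + 9.171e+08) ≈ 0.8329.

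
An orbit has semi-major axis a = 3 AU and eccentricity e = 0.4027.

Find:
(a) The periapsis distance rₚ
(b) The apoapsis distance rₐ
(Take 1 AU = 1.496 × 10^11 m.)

Convert to SI: a = 3 AU = 4.488e+11 m.
(a) rₚ = a(1 − e) = 4.488e+11 · (1 − 0.4027) = 4.488e+11 · 0.5973 ≈ 2.681e+11 m = 1.792 AU.
(b) rₐ = a(1 + e) = 4.488e+11 · (1 + 0.4027) = 4.488e+11 · 1.4027 ≈ 6.295e+11 m = 4.208 AU.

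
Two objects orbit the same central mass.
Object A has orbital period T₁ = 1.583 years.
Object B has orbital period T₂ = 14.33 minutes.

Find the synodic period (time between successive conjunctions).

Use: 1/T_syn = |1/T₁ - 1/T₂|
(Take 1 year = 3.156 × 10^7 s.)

Convert to SI: T₁ = 1.583 years = 4.99595e+07 s; T₂ = 14.33 minutes = 859.8 s.
T_syn = |T₁ · T₂ / (T₁ − T₂)|.
T_syn = |4.99595e+07 · 859.8 / (4.99595e+07 − 859.8)| s ≈ 859.8 s = 14.33 minutes.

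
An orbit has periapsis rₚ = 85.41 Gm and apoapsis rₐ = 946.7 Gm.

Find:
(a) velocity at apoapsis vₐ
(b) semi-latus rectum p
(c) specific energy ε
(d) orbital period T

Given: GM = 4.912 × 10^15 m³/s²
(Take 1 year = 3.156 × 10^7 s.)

Convert to SI: rₚ = 85.41 Gm = 8.541e+10 m; rₐ = 946.7 Gm = 9.467e+11 m.
(a) With a = (rₚ + rₐ)/2 = 5.16055e+11 m, vₐ = √(GM (2/rₐ − 1/a)) = √(4.912e+15 · (2/9.467e+11 − 1/5.16055e+11)) m/s ≈ 29.3 m/s
(b) From a = (rₚ + rₐ)/2 = 5.16055e+11 m and e = (rₐ − rₚ)/(rₐ + rₚ) = 0.834494, p = a(1 − e²) = 5.16055e+11 · (1 − (0.834494)²) ≈ 1.567e+11 m
(c) With a = (rₚ + rₐ)/2 = 5.16055e+11 m, ε = −GM/(2a) = −4.912e+15/(2 · 5.16055e+11) J/kg ≈ -4759 J/kg
(d) With a = (rₚ + rₐ)/2 = 5.16055e+11 m, T = 2π √(a³/GM) = 2π √((5.16055e+11)³/4.912e+15) s ≈ 3.323e+10 s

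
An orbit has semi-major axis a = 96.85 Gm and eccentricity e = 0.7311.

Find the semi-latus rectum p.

Convert to SI: a = 96.85 Gm = 9.685e+10 m.
p = a (1 − e²).
p = 9.685e+10 · (1 − (0.7311)²) = 9.685e+10 · 0.465493 ≈ 4.508e+10 m = 45.08 Gm.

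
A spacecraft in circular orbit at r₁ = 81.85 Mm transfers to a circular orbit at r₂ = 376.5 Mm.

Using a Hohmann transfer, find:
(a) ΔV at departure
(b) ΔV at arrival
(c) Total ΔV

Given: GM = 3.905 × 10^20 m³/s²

Convert to SI: r₁ = 81.85 Mm = 8.185e+07 m; r₂ = 376.5 Mm = 3.765e+08 m.
Transfer semi-major axis: a_t = (r₁ + r₂)/2 = (8.185e+07 + 3.765e+08)/2 = 2.29175e+08 m.
Circular speeds: v₁ = √(GM/r₁) = 2.18424e+06 m/s, v₂ = √(GM/r₂) = 1.01842e+06 m/s.
Transfer speeds (vis-viva v² = GM(2/r − 1/a_t)): v₁ᵗ = 2.79963e+06 m/s, v₂ᵗ = 608631 m/s.
(a) ΔV₁ = |v₁ᵗ − v₁| ≈ 6.154e+05 m/s = 615.4 km/s.
(b) ΔV₂ = |v₂ − v₂ᵗ| ≈ 4.098e+05 m/s = 409.8 km/s.
(c) ΔV_total = ΔV₁ + ΔV₂ ≈ 1.025e+06 m/s = 1025 km/s.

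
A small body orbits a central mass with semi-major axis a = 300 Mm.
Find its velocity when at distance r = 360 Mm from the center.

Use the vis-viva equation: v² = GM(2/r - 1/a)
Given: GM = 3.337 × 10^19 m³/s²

Convert to SI: a = 300 Mm = 3e+08 m; r = 360 Mm = 3.6e+08 m.
Vis-viva: v = √(GM · (2/r − 1/a)).
2/r − 1/a = 2/3.6e+08 − 1/3e+08 = 2.22222e-09 m⁻¹.
v = √(3.337e+19 · 2.22222e-09) m/s ≈ 2.723e+05 m/s = 272.3 km/s.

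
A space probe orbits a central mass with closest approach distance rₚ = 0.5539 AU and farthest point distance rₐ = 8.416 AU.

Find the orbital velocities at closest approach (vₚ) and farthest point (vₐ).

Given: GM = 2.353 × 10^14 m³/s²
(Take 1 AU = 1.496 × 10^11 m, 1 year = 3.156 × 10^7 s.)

Convert to SI: rₚ = 0.5539 AU = 8.28634e+10 m; rₐ = 8.416 AU = 1.25903e+12 m.
Use the vis-viva equation v² = GM(2/r − 1/a) with a = (rₚ + rₐ)/2 = (8.28634e+10 + 1.25903e+12)/2 = 6.70949e+11 m.
vₚ = √(GM · (2/rₚ − 1/a)) = √(2.353e+14 · (2/8.28634e+10 − 1/6.70949e+11)) m/s ≈ 73 m/s = 0.0154 AU/year.
vₐ = √(GM · (2/rₐ − 1/a)) = √(2.353e+14 · (2/1.25903e+12 − 1/6.70949e+11)) m/s ≈ 4.804 m/s = 0.001014 AU/year.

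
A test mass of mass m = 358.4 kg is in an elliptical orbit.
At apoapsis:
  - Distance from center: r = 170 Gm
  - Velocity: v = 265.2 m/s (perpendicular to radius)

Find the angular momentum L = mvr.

Convert to SI: r = 170 Gm = 1.7e+11 m.
Since v is perpendicular to r, L = m · v · r.
L = 358.4 · 265.2 · 1.7e+11 kg·m²/s ≈ 1.616e+16 kg·m²/s.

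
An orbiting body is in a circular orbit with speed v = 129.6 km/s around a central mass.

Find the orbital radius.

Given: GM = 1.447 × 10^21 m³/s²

Convert to SI: v = 129.6 km/s = 129600 m/s.
For a circular orbit, v² = GM / r, so r = GM / v².
r = 1.447e+21 / (129600)² m ≈ 8.615e+10 m = 8.615 × 10^10 m.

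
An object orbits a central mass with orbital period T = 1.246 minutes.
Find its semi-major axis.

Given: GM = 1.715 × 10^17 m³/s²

Convert to SI: T = 1.246 minutes = 74.76 s.
Invert Kepler's third law: a = (GM · T² / (4π²))^(1/3).
Substituting T = 74.76 s and GM = 1.715e+17 m³/s²:
a = (1.715e+17 · (74.76)² / (4π²))^(1/3) m
a ≈ 2.896e+06 m = 2.896 × 10^6 m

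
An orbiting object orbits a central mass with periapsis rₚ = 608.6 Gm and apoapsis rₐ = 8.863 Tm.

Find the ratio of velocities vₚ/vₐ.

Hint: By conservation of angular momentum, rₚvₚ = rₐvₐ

Convert to SI: rₚ = 608.6 Gm = 6.086e+11 m; rₐ = 8.863 Tm = 8.863e+12 m.
Conservation of angular momentum gives rₚvₚ = rₐvₐ, so vₚ/vₐ = rₐ/rₚ.
vₚ/vₐ = 8.863e+12 / 6.086e+11 ≈ 14.56.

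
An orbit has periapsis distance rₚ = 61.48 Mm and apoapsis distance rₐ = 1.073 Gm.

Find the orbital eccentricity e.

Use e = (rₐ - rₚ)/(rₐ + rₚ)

Convert to SI: rₚ = 61.48 Mm = 6.148e+07 m; rₐ = 1.073 Gm = 1.073e+09 m.
e = (rₐ − rₚ) / (rₐ + rₚ).
e = (1.073e+09 − 6.148e+07) / (1.073e+09 + 6.148e+07) = 1.01152e+09 / 1.13448e+09 ≈ 0.8916.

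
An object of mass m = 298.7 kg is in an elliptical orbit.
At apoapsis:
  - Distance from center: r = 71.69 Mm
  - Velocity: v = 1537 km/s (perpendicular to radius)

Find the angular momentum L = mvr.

Convert to SI: r = 71.69 Mm = 7.169e+07 m; v = 1537 km/s = 1.537e+06 m/s.
Since v is perpendicular to r, L = m · v · r.
L = 298.7 · 1.537e+06 · 7.169e+07 kg·m²/s ≈ 3.291e+16 kg·m²/s.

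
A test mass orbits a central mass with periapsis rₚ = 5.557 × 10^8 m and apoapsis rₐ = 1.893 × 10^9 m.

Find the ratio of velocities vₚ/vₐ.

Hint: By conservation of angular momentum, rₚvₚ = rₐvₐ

Conservation of angular momentum gives rₚvₚ = rₐvₐ, so vₚ/vₐ = rₐ/rₚ.
vₚ/vₐ = 1.893e+09 / 5.557e+08 ≈ 3.407.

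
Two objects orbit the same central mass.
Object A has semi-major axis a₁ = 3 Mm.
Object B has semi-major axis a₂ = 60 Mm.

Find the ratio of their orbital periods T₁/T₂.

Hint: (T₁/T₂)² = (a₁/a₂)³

Convert to SI: a₁ = 3 Mm = 3e+06 m; a₂ = 60 Mm = 6e+07 m.
From Kepler's third law, (T₁/T₂)² = (a₁/a₂)³, so T₁/T₂ = (a₁/a₂)^(3/2).
a₁/a₂ = 3e+06 / 6e+07 = 0.05.
T₁/T₂ = (0.05)^(3/2) ≈ 0.01118.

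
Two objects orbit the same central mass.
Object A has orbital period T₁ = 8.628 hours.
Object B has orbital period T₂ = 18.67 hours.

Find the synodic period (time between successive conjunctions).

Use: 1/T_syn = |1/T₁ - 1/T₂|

Convert to SI: T₁ = 8.628 hours = 31060.8 s; T₂ = 18.67 hours = 67212 s.
T_syn = |T₁ · T₂ / (T₁ − T₂)|.
T_syn = |31060.8 · 67212 / (31060.8 − 67212)| s ≈ 5.775e+04 s = 16.04 hours.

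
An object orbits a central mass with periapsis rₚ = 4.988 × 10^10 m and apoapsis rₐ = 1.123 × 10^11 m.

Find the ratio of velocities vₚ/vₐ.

Conservation of angular momentum gives rₚvₚ = rₐvₐ, so vₚ/vₐ = rₐ/rₚ.
vₚ/vₐ = 1.123e+11 / 4.988e+10 ≈ 2.251.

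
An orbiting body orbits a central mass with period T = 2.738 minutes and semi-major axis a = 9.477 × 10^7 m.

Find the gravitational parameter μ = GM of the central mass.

Convert to SI: T = 2.738 minutes = 164.28 s.
GM = 4π² · a³ / T².
GM = 4π² · (9.477e+07)³ / (164.28)² m³/s² ≈ 1.245e+21 m³/s² = 1.245 × 10^21 m³/s².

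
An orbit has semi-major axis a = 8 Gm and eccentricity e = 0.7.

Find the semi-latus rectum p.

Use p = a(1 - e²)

Convert to SI: a = 8 Gm = 8e+09 m.
p = a (1 − e²).
p = 8e+09 · (1 − (0.7)²) = 8e+09 · 0.51 ≈ 4.08e+09 m = 4.08 Gm.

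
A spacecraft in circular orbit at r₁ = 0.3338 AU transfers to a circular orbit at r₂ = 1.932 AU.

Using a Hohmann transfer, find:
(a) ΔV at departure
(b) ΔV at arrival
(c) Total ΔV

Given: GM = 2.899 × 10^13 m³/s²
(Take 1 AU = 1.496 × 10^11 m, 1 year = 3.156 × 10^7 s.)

Convert to SI: r₁ = 0.3338 AU = 4.99365e+10 m; r₂ = 1.932 AU = 2.89027e+11 m.
Transfer semi-major axis: a_t = (r₁ + r₂)/2 = (4.99365e+10 + 2.89027e+11)/2 = 1.69482e+11 m.
Circular speeds: v₁ = √(GM/r₁) = 24.0943 m/s, v₂ = √(GM/r₂) = 10.0151 m/s.
Transfer speeds (vis-viva v² = GM(2/r − 1/a_t)): v₁ᵗ = 31.4647 m/s, v₂ᵗ = 5.43628 m/s.
(a) ΔV₁ = |v₁ᵗ − v₁| ≈ 7.37 m/s = 0.001555 AU/year.
(b) ΔV₂ = |v₂ − v₂ᵗ| ≈ 4.579 m/s = 0.000966 AU/year.
(c) ΔV_total = ΔV₁ + ΔV₂ ≈ 11.95 m/s = 0.002521 AU/year.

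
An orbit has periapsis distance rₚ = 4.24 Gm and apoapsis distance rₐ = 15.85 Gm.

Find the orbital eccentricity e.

Convert to SI: rₚ = 4.24 Gm = 4.24e+09 m; rₐ = 15.85 Gm = 1.585e+10 m.
e = (rₐ − rₚ) / (rₐ + rₚ).
e = (1.585e+10 − 4.24e+09) / (1.585e+10 + 4.24e+09) = 1.161e+10 / 2.009e+10 ≈ 0.5779.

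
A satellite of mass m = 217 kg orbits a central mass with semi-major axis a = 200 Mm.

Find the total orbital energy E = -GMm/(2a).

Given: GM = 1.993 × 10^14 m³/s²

Convert to SI: a = 200 Mm = 2e+08 m.
E = −GMm / (2a).
E = −1.993e+14 · 217 / (2 · 2e+08) J ≈ -1.081e+08 J = -108.1 MJ.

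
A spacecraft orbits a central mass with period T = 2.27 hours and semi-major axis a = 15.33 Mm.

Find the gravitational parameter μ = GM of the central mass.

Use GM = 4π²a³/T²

Convert to SI: T = 2.27 hours = 8172 s; a = 15.33 Mm = 1.533e+07 m.
GM = 4π² · a³ / T².
GM = 4π² · (1.533e+07)³ / (8172)² m³/s² ≈ 2.13e+15 m³/s² = 2.13 × 10^15 m³/s².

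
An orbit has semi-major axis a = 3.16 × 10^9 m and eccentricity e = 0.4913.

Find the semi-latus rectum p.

p = a (1 − e²).
p = 3.16e+09 · (1 − (0.4913)²) = 3.16e+09 · 0.758624 ≈ 2.397e+09 m = 2.397 × 10^9 m.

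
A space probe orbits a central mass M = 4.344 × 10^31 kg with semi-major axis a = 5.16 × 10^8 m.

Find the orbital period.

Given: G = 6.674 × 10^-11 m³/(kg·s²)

GM = G · M = 6.674e-11 · 4.344e+31 = 2.89919e+21 m³/s².
Kepler's third law: T = 2π √(a³ / GM).
Substituting a = 5.16e+08 m and GM = 2.89919e+21 m³/s²:
T = 2π √((5.16e+08)³ / 2.89919e+21) s
T ≈ 1368 s = 22.8 minutes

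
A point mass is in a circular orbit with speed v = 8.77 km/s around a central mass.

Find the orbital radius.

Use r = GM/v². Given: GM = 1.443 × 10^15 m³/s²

Convert to SI: v = 8.77 km/s = 8770 m/s.
For a circular orbit, v² = GM / r, so r = GM / v².
r = 1.443e+15 / (8770)² m ≈ 1.876e+07 m = 18.76 Mm.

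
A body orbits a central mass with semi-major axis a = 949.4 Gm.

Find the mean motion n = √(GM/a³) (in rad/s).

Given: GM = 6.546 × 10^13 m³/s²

Convert to SI: a = 949.4 Gm = 9.494e+11 m.
n = √(GM / a³).
n = √(6.546e+13 / (9.494e+11)³) rad/s ≈ 8.746e-12 rad/s.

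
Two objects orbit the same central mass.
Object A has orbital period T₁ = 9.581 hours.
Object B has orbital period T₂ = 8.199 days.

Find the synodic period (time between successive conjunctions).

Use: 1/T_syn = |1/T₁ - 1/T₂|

Convert to SI: T₁ = 9.581 hours = 34491.6 s; T₂ = 8.199 days = 708394 s.
T_syn = |T₁ · T₂ / (T₁ − T₂)|.
T_syn = |34491.6 · 708394 / (34491.6 − 708394)| s ≈ 3.626e+04 s = 10.07 hours.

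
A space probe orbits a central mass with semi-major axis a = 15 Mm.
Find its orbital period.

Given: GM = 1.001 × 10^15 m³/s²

Convert to SI: a = 15 Mm = 1.5e+07 m.
Kepler's third law: T = 2π √(a³ / GM).
Substituting a = 1.5e+07 m and GM = 1.001e+15 m³/s²:
T = 2π √((1.5e+07)³ / 1.001e+15) s
T ≈ 1.154e+04 s = 3.205 hours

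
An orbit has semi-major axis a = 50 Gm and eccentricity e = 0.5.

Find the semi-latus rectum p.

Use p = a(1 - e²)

Convert to SI: a = 50 Gm = 5e+10 m.
p = a (1 − e²).
p = 5e+10 · (1 − (0.5)²) = 5e+10 · 0.75 ≈ 3.75e+10 m = 37.5 Gm.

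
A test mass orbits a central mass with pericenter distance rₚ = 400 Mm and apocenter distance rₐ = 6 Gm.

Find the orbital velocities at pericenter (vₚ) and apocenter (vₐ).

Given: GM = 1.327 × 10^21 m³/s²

Convert to SI: rₚ = 400 Mm = 4e+08 m; rₐ = 6 Gm = 6e+09 m.
Use the vis-viva equation v² = GM(2/r − 1/a) with a = (rₚ + rₐ)/2 = (4e+08 + 6e+09)/2 = 3.2e+09 m.
vₚ = √(GM · (2/rₚ − 1/a)) = √(1.327e+21 · (2/4e+08 − 1/3.2e+09)) m/s ≈ 2.494e+06 m/s = 2494 km/s.
vₐ = √(GM · (2/rₐ − 1/a)) = √(1.327e+21 · (2/6e+09 − 1/3.2e+09)) m/s ≈ 1.663e+05 m/s = 166.3 km/s.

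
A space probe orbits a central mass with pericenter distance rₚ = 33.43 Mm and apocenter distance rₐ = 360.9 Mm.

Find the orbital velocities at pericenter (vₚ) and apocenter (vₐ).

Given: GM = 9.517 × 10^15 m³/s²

Convert to SI: rₚ = 33.43 Mm = 3.343e+07 m; rₐ = 360.9 Mm = 3.609e+08 m.
Use the vis-viva equation v² = GM(2/r − 1/a) with a = (rₚ + rₐ)/2 = (3.343e+07 + 3.609e+08)/2 = 1.97165e+08 m.
vₚ = √(GM · (2/rₚ − 1/a)) = √(9.517e+15 · (2/3.343e+07 − 1/1.97165e+08)) m/s ≈ 2.283e+04 m/s = 22.83 km/s.
vₐ = √(GM · (2/rₐ − 1/a)) = √(9.517e+15 · (2/3.609e+08 − 1/1.97165e+08)) m/s ≈ 2115 m/s = 2.115 km/s.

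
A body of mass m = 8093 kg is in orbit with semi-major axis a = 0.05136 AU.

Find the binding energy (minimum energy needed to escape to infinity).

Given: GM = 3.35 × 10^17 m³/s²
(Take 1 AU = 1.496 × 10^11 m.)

Convert to SI: a = 0.05136 AU = 7.68346e+09 m.
Total orbital energy is E = −GMm/(2a); binding energy is E_bind = −E = GMm/(2a).
E_bind = 3.35e+17 · 8093 / (2 · 7.68346e+09) J ≈ 1.764e+11 J = 176.4 GJ.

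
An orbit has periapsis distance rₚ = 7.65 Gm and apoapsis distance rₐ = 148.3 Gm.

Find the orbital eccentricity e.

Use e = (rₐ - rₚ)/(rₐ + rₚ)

Convert to SI: rₚ = 7.65 Gm = 7.65e+09 m; rₐ = 148.3 Gm = 1.483e+11 m.
e = (rₐ − rₚ) / (rₐ + rₚ).
e = (1.483e+11 − 7.65e+09) / (1.483e+11 + 7.65e+09) = 1.4065e+11 / 1.5595e+11 ≈ 0.9019.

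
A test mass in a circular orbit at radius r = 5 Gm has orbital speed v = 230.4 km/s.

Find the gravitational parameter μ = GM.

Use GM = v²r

Convert to SI: r = 5 Gm = 5e+09 m; v = 230.4 km/s = 230400 m/s.
For a circular orbit v² = GM/r, so GM = v² · r.
GM = (230400)² · 5e+09 m³/s² ≈ 2.654e+20 m³/s² = 2.654 × 10^20 m³/s².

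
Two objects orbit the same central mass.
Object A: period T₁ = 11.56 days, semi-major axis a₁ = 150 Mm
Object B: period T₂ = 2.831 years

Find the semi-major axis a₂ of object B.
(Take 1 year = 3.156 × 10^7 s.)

Convert to SI: T₁ = 11.56 days = 998784 s; a₁ = 150 Mm = 1.5e+08 m; T₂ = 2.831 years = 8.93464e+07 s.
Kepler's third law: (T₁/T₂)² = (a₁/a₂)³ ⇒ a₂ = a₁ · (T₂/T₁)^(2/3).
T₂/T₁ = 8.93464e+07 / 998784 = 89.4551.
a₂ = 1.5e+08 · (89.4551)^(2/3) m ≈ 3e+09 m = 3 Gm.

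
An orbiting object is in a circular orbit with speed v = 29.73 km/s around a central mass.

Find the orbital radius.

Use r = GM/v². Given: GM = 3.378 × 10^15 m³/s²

Convert to SI: v = 29.73 km/s = 29730 m/s.
For a circular orbit, v² = GM / r, so r = GM / v².
r = 3.378e+15 / (29730)² m ≈ 3.822e+06 m = 3.822 × 10^6 m.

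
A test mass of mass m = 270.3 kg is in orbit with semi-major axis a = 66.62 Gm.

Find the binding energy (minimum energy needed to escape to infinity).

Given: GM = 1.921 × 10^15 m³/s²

Convert to SI: a = 66.62 Gm = 6.662e+10 m.
Total orbital energy is E = −GMm/(2a); binding energy is E_bind = −E = GMm/(2a).
E_bind = 1.921e+15 · 270.3 / (2 · 6.662e+10) J ≈ 3.897e+06 J = 3.897 MJ.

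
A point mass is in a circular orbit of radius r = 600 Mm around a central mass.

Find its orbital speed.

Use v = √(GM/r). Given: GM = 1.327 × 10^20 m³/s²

Convert to SI: r = 600 Mm = 6e+08 m.
For a circular orbit, gravity supplies the centripetal force, so v = √(GM / r).
v = √(1.327e+20 / 6e+08) m/s ≈ 4.703e+05 m/s = 470.3 km/s.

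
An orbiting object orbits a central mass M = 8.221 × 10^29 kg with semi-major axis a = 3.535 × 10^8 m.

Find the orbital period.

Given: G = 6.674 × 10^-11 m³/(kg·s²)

GM = G · M = 6.674e-11 · 8.221e+29 = 5.4867e+19 m³/s².
Kepler's third law: T = 2π √(a³ / GM).
Substituting a = 3.535e+08 m and GM = 5.4867e+19 m³/s²:
T = 2π √((3.535e+08)³ / 5.4867e+19) s
T ≈ 5638 s = 1.566 hours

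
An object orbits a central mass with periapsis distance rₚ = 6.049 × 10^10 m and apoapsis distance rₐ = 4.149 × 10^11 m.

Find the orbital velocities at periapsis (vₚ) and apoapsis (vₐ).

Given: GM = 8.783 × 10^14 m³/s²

Use the vis-viva equation v² = GM(2/r − 1/a) with a = (rₚ + rₐ)/2 = (6.049e+10 + 4.149e+11)/2 = 2.37695e+11 m.
vₚ = √(GM · (2/rₚ − 1/a)) = √(8.783e+14 · (2/6.049e+10 − 1/2.37695e+11)) m/s ≈ 159.2 m/s = 159.2 m/s.
vₐ = √(GM · (2/rₐ − 1/a)) = √(8.783e+14 · (2/4.149e+11 − 1/2.37695e+11)) m/s ≈ 23.21 m/s = 23.21 m/s.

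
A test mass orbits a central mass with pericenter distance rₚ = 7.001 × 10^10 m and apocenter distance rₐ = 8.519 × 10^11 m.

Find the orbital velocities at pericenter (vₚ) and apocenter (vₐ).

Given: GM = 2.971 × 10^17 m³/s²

Use the vis-viva equation v² = GM(2/r − 1/a) with a = (rₚ + rₐ)/2 = (7.001e+10 + 8.519e+11)/2 = 4.60955e+11 m.
vₚ = √(GM · (2/rₚ − 1/a)) = √(2.971e+17 · (2/7.001e+10 − 1/4.60955e+11)) m/s ≈ 2801 m/s = 2.801 km/s.
vₐ = √(GM · (2/rₐ − 1/a)) = √(2.971e+17 · (2/8.519e+11 − 1/4.60955e+11)) m/s ≈ 230.1 m/s = 230.1 m/s.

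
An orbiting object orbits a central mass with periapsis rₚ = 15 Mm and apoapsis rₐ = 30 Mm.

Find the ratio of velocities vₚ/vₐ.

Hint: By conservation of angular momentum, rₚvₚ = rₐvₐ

Convert to SI: rₚ = 15 Mm = 1.5e+07 m; rₐ = 30 Mm = 3e+07 m.
Conservation of angular momentum gives rₚvₚ = rₐvₐ, so vₚ/vₐ = rₐ/rₚ.
vₚ/vₐ = 3e+07 / 1.5e+07 ≈ 2.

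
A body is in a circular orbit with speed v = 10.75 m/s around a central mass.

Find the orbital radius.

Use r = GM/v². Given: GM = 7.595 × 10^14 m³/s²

For a circular orbit, v² = GM / r, so r = GM / v².
r = 7.595e+14 / (10.75)² m ≈ 6.572e+12 m = 6.572 Tm.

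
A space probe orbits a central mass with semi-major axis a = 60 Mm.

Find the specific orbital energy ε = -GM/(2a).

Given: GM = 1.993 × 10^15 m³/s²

Convert to SI: a = 60 Mm = 6e+07 m.
ε = −GM / (2a).
ε = −1.993e+15 / (2 · 6e+07) J/kg ≈ -1.661e+07 J/kg = -16.61 MJ/kg.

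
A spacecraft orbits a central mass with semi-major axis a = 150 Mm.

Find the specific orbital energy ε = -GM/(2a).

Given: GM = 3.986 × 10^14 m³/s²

Convert to SI: a = 150 Mm = 1.5e+08 m.
ε = −GM / (2a).
ε = −3.986e+14 / (2 · 1.5e+08) J/kg ≈ -1.329e+06 J/kg = -1.329 MJ/kg.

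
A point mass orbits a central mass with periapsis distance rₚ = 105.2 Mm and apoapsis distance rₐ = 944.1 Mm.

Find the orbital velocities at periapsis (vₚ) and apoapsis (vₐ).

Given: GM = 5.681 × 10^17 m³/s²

Convert to SI: rₚ = 105.2 Mm = 1.052e+08 m; rₐ = 944.1 Mm = 9.441e+08 m.
Use the vis-viva equation v² = GM(2/r − 1/a) with a = (rₚ + rₐ)/2 = (1.052e+08 + 9.441e+08)/2 = 5.2465e+08 m.
vₚ = √(GM · (2/rₚ − 1/a)) = √(5.681e+17 · (2/1.052e+08 − 1/5.2465e+08)) m/s ≈ 9.858e+04 m/s = 98.58 km/s.
vₐ = √(GM · (2/rₐ − 1/a)) = √(5.681e+17 · (2/9.441e+08 − 1/5.2465e+08)) m/s ≈ 1.098e+04 m/s = 10.98 km/s.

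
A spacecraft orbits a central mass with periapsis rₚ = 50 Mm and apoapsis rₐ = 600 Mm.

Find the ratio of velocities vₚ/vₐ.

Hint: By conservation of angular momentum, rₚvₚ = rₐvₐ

Convert to SI: rₚ = 50 Mm = 5e+07 m; rₐ = 600 Mm = 6e+08 m.
Conservation of angular momentum gives rₚvₚ = rₐvₐ, so vₚ/vₐ = rₐ/rₚ.
vₚ/vₐ = 6e+08 / 5e+07 ≈ 12.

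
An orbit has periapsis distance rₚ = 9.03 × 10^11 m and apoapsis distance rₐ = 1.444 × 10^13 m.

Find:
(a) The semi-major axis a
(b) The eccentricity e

(a) a = (rₚ + rₐ) / 2 = (9.03e+11 + 1.444e+13) / 2 ≈ 7.672e+12 m = 7.671 × 10^12 m.
(b) e = (rₐ − rₚ) / (rₐ + rₚ) = (1.444e+13 − 9.03e+11) / (1.444e+13 + 9.03e+11) ≈ 0.8823.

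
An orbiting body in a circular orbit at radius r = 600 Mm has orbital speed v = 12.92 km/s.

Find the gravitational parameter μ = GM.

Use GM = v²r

Convert to SI: r = 600 Mm = 6e+08 m; v = 12.92 km/s = 12920 m/s.
For a circular orbit v² = GM/r, so GM = v² · r.
GM = (12920)² · 6e+08 m³/s² ≈ 1.002e+17 m³/s² = 1.002 × 10^17 m³/s².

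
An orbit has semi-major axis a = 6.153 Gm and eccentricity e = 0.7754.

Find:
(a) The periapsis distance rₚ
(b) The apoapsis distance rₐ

Convert to SI: a = 6.153 Gm = 6.153e+09 m.
(a) rₚ = a(1 − e) = 6.153e+09 · (1 − 0.7754) = 6.153e+09 · 0.2246 ≈ 1.382e+09 m = 1.382 Gm.
(b) rₐ = a(1 + e) = 6.153e+09 · (1 + 0.7754) = 6.153e+09 · 1.7754 ≈ 1.092e+10 m = 10.92 Gm.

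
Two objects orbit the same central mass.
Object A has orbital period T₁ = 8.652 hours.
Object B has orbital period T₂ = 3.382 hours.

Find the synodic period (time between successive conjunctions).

Convert to SI: T₁ = 8.652 hours = 31147.2 s; T₂ = 3.382 hours = 12175.2 s.
T_syn = |T₁ · T₂ / (T₁ − T₂)|.
T_syn = |31147.2 · 12175.2 / (31147.2 − 12175.2)| s ≈ 1.999e+04 s = 5.552 hours.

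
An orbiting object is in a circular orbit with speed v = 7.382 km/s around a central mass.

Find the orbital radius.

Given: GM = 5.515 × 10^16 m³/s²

Convert to SI: v = 7.382 km/s = 7382 m/s.
For a circular orbit, v² = GM / r, so r = GM / v².
r = 5.515e+16 / (7382)² m ≈ 1.012e+09 m = 1.012 Gm.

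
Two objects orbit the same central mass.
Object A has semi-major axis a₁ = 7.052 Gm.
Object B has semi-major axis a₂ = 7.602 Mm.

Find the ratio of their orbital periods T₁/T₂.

Convert to SI: a₁ = 7.052 Gm = 7.052e+09 m; a₂ = 7.602 Mm = 7.602e+06 m.
From Kepler's third law, (T₁/T₂)² = (a₁/a₂)³, so T₁/T₂ = (a₁/a₂)^(3/2).
a₁/a₂ = 7.052e+09 / 7.602e+06 = 927.651.
T₁/T₂ = (927.651)^(3/2) ≈ 2.825e+04.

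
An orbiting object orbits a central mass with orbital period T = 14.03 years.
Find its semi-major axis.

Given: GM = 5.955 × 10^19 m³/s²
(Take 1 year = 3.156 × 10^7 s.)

Convert to SI: T = 14.03 years = 4.42787e+08 s.
Invert Kepler's third law: a = (GM · T² / (4π²))^(1/3).
Substituting T = 4.42787e+08 s and GM = 5.955e+19 m³/s²:
a = (5.955e+19 · (4.42787e+08)² / (4π²))^(1/3) m
a ≈ 6.662e+11 m = 666.2 Gm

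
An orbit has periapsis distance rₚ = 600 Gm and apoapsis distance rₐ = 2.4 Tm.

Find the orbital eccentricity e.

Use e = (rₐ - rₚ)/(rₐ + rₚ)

Convert to SI: rₚ = 600 Gm = 6e+11 m; rₐ = 2.4 Tm = 2.4e+12 m.
e = (rₐ − rₚ) / (rₐ + rₚ).
e = (2.4e+12 − 6e+11) / (2.4e+12 + 6e+11) = 1.8e+12 / 3e+12 ≈ 0.6.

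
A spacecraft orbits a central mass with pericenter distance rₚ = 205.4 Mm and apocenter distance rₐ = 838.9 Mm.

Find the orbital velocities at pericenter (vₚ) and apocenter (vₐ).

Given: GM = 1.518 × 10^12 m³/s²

Convert to SI: rₚ = 205.4 Mm = 2.054e+08 m; rₐ = 838.9 Mm = 8.389e+08 m.
Use the vis-viva equation v² = GM(2/r − 1/a) with a = (rₚ + rₐ)/2 = (2.054e+08 + 8.389e+08)/2 = 5.2215e+08 m.
vₚ = √(GM · (2/rₚ − 1/a)) = √(1.518e+12 · (2/2.054e+08 − 1/5.2215e+08)) m/s ≈ 109 m/s = 109 m/s.
vₐ = √(GM · (2/rₐ − 1/a)) = √(1.518e+12 · (2/8.389e+08 − 1/5.2215e+08)) m/s ≈ 26.68 m/s = 26.68 m/s.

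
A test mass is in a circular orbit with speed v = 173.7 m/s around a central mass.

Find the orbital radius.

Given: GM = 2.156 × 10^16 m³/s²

For a circular orbit, v² = GM / r, so r = GM / v².
r = 2.156e+16 / (173.7)² m ≈ 7.146e+11 m = 714.6 Gm.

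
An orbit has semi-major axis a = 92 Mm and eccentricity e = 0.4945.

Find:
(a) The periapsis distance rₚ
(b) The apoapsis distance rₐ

Convert to SI: a = 92 Mm = 9.2e+07 m.
(a) rₚ = a(1 − e) = 9.2e+07 · (1 − 0.4945) = 9.2e+07 · 0.5055 ≈ 4.651e+07 m = 46.51 Mm.
(b) rₐ = a(1 + e) = 9.2e+07 · (1 + 0.4945) = 9.2e+07 · 1.4945 ≈ 1.375e+08 m = 137.5 Mm.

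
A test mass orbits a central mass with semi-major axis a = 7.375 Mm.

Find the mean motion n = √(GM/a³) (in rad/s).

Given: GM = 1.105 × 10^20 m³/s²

Convert to SI: a = 7.375 Mm = 7.375e+06 m.
n = √(GM / a³).
n = √(1.105e+20 / (7.375e+06)³) rad/s ≈ 0.5249 rad/s.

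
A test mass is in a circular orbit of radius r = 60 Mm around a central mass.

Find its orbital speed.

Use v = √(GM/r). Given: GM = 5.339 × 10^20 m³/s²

Convert to SI: r = 60 Mm = 6e+07 m.
For a circular orbit, gravity supplies the centripetal force, so v = √(GM / r).
v = √(5.339e+20 / 6e+07) m/s ≈ 2.983e+06 m/s = 2983 km/s.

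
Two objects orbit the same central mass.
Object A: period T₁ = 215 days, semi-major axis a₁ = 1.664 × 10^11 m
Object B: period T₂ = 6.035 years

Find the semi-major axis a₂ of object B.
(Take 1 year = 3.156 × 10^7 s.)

Convert to SI: T₁ = 215 days = 1.8576e+07 s; T₂ = 6.035 years = 1.90465e+08 s.
Kepler's third law: (T₁/T₂)² = (a₁/a₂)³ ⇒ a₂ = a₁ · (T₂/T₁)^(2/3).
T₂/T₁ = 1.90465e+08 / 1.8576e+07 = 10.2533.
a₂ = 1.664e+11 · (10.2533)^(2/3) m ≈ 7.853e+11 m = 7.853 × 10^11 m.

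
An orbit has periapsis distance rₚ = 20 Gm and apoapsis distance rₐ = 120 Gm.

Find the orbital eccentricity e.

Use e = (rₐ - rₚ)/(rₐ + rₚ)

Convert to SI: rₚ = 20 Gm = 2e+10 m; rₐ = 120 Gm = 1.2e+11 m.
e = (rₐ − rₚ) / (rₐ + rₚ).
e = (1.2e+11 − 2e+10) / (1.2e+11 + 2e+10) = 1e+11 / 1.4e+11 ≈ 0.7143.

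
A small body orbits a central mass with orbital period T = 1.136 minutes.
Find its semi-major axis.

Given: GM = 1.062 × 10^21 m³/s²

Convert to SI: T = 1.136 minutes = 68.16 s.
Invert Kepler's third law: a = (GM · T² / (4π²))^(1/3).
Substituting T = 68.16 s and GM = 1.062e+21 m³/s²:
a = (1.062e+21 · (68.16)² / (4π²))^(1/3) m
a ≈ 5e+07 m = 50 Mm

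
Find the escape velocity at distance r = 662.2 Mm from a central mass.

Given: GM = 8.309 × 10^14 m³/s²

Convert to SI: r = 662.2 Mm = 6.622e+08 m.
Escape velocity comes from setting total energy to zero: ½v² − GM/r = 0 ⇒ v_esc = √(2GM / r).
v_esc = √(2 · 8.309e+14 / 6.622e+08) m/s ≈ 1584 m/s = 1.584 km/s.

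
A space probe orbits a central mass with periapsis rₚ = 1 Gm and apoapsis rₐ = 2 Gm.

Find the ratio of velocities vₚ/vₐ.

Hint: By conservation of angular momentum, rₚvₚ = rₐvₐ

Convert to SI: rₚ = 1 Gm = 1e+09 m; rₐ = 2 Gm = 2e+09 m.
Conservation of angular momentum gives rₚvₚ = rₐvₐ, so vₚ/vₐ = rₐ/rₚ.
vₚ/vₐ = 2e+09 / 1e+09 ≈ 2.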